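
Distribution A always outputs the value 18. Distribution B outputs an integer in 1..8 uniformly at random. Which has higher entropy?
B

A is deterministic, so H(A) = 0. B is uniform over 8 outcomes, so H(B) = log₂(8) = 3.000 bits. Any distribution with genuine randomness has higher entropy than a deterministic one.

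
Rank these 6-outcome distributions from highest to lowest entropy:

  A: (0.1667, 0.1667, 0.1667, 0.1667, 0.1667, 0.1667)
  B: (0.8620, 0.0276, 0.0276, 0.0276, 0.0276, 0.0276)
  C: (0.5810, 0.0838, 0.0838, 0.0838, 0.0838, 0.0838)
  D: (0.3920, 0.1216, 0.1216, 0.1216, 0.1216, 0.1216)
A > D > C > B

Key insight: Entropy is maximized by uniform distributions and minimized by concentrated distributions.

Entropies:
  H(A) = 2.5850 bits
  H(B) = 0.8994 bits
  H(C) = 1.9539 bits
  H(D) = 2.3778 bits

Ranking: A > D > C > B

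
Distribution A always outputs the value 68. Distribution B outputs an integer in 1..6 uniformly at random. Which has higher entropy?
B

A is deterministic, so H(A) = 0. B is uniform over 6 outcomes, so H(B) = log₂(6) = 2.585 bits. Any distribution with genuine randomness has higher entropy than a deterministic one.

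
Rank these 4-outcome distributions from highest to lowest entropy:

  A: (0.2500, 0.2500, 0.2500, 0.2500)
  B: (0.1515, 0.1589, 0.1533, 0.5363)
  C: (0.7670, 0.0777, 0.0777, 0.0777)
A > B > C

Key insight: Entropy is maximized by uniform distributions and minimized by concentrated distributions.

- Uniform distributions have maximum entropy log₂(4) = 2.0000 bits
- The more "peaked" or concentrated a distribution, the lower its entropy

Entropies:
  H(A) = 2.0000 bits
  H(B) = 1.7310 bits
  H(C) = 1.1525 bits

Ranking: A > B > C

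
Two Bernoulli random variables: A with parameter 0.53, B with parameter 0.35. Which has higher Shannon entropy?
A

For binary distributions, entropy is maximized at p=0.5 and decreases as p moves toward 0 or 1.

H(A) = H(0.53) = 0.9974 bits
H(B) = H(0.35) = 0.9341 bits

Distribution A (p=0.53) is closer to uniform (p=0.5), so it has higher entropy.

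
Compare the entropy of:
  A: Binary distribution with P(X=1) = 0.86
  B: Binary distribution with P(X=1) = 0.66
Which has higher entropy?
B

For binary distributions, entropy is maximized at p=0.5 and decreases as p moves toward 0 or 1.

H(A) = H(0.86) = 0.5842 bits
H(B) = H(0.66) = 0.9248 bits

Distribution B (p=0.66) is closer to uniform (p=0.5), so it has higher entropy.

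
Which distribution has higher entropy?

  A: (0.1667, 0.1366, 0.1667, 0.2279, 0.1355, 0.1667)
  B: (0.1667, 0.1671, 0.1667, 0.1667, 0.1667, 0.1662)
B

Both distributions are close to uniform, making this a harder comparison.

H(A) = 2.5618 bits
H(B) = 2.5850 bits

The distribution closer to uniform has higher entropy.
Answer: B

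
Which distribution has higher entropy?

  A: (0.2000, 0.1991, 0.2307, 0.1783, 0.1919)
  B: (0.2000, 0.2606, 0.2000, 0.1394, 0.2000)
A

Both distributions are close to uniform, making this a harder comparison.

H(A) = 2.3167 bits
H(B) = 2.2950 bits

The distribution closer to uniform has higher entropy.
Answer: A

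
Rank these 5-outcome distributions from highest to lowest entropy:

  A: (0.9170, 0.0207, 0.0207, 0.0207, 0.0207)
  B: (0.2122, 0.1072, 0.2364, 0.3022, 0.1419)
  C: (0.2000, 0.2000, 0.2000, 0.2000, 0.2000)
C > B > A

Key insight: Entropy is maximized by uniform distributions and minimized by concentrated distributions.

- Uniform distributions have maximum entropy log₂(5) = 2.3219 bits
- The more "peaked" or concentrated a distribution, the lower its entropy

Entropies:
  H(A) = 0.5787 bits
  H(B) = 2.2334 bits
  H(C) = 2.3219 bits

Ranking: C > B > A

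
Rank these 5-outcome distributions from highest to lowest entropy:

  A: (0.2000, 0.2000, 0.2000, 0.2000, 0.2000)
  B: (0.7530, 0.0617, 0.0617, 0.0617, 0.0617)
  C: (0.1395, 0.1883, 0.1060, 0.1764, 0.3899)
A > C > B

Key insight: Entropy is maximized by uniform distributions and minimized by concentrated distributions.

- Uniform distributions have maximum entropy log₂(5) = 2.3219 bits
- The more "peaked" or concentrated a distribution, the lower its entropy

Entropies:
  H(A) = 2.3219 bits
  H(B) = 1.3005 bits
  H(C) = 2.1645 bits

Ranking: A > C > B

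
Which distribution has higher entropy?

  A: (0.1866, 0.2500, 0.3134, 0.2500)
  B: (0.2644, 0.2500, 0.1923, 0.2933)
B

Both distributions are close to uniform, making this a harder comparison.

H(A) = 1.9766 bits
H(B) = 1.9838 bits

The distribution closer to uniform has higher entropy.
Answer: B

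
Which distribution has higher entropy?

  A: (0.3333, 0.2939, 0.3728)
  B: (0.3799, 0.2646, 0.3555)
A

Both distributions are close to uniform, making this a harder comparison.

H(A) = 1.5782 bits
H(B) = 1.5684 bits

The distribution closer to uniform has higher entropy.
Answer: A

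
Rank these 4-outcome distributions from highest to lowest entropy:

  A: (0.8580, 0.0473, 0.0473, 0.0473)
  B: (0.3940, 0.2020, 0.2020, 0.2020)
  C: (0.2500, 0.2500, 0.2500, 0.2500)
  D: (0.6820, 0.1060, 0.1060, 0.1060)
C > B > D > A

Key insight: Entropy is maximized by uniform distributions and minimized by concentrated distributions.

Entropies:
  H(A) = 0.8145 bits
  H(B) = 1.9278 bits
  H(C) = 2.0000 bits
  H(D) = 1.4062 bits

Ranking: C > B > D > A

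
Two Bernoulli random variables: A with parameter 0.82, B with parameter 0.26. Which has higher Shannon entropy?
B

For binary distributions, entropy is maximized at p=0.5 and decreases as p moves toward 0 or 1.

H(A) = H(0.82) = 0.6801 bits
H(B) = H(0.26) = 0.8267 bits

Distribution B (p=0.26) is closer to uniform (p=0.5), so it has higher entropy.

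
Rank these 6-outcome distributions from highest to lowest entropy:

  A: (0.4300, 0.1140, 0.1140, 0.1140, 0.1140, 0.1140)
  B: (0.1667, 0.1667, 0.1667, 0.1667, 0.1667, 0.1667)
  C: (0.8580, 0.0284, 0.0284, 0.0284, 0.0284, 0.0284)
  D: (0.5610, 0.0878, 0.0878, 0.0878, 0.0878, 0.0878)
B > A > D > C

Key insight: Entropy is maximized by uniform distributions and minimized by concentrated distributions.

Entropies:
  H(A) = 2.3093 bits
  H(B) = 2.5850 bits
  H(C) = 0.9192 bits
  H(D) = 2.0086 bits

Ranking: B > A > D > C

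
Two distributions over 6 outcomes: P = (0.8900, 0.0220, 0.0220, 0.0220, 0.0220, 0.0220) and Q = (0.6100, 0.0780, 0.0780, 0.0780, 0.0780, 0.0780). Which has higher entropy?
Q

P is highly concentrated on one outcome (89%), making it nearly deterministic. Q spreads its mass more evenly (max 61%). The more spread-out distribution has higher entropy: H(P) ≈ 0.755 bits, H(Q) ≈ 1.870 bits.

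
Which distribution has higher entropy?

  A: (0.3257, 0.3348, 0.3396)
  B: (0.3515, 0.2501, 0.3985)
A

Both distributions are close to uniform, making this a harder comparison.

H(A) = 1.5847 bits
H(B) = 1.5592 bits

The distribution closer to uniform has higher entropy.
Answer: A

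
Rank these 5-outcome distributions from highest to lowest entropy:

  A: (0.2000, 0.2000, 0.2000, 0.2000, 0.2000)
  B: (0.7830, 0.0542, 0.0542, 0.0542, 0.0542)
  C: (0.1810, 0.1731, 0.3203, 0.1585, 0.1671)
A > C > B

Key insight: Entropy is maximized by uniform distributions and minimized by concentrated distributions.

- Uniform distributions have maximum entropy log₂(5) = 2.3219 bits
- The more "peaked" or concentrated a distribution, the lower its entropy

Entropies:
  H(A) = 2.3219 bits
  H(B) = 1.1887 bits
  H(C) = 2.2630 bits

Ranking: A > C > B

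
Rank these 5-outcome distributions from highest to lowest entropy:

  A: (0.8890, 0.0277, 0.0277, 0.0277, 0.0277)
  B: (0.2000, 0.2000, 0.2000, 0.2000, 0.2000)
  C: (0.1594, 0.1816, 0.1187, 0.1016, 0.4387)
B > C > A

Key insight: Entropy is maximized by uniform distributions and minimized by concentrated distributions.

- Uniform distributions have maximum entropy log₂(5) = 2.3219 bits
- The more "peaked" or concentrated a distribution, the lower its entropy

Entropies:
  H(A) = 0.7249 bits
  H(B) = 2.3219 bits
  H(C) = 2.0909 bits

Ranking: B > C > A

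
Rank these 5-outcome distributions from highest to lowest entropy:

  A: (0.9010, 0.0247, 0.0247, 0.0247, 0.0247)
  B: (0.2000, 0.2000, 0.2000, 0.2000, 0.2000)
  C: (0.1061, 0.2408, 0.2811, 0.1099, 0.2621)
B > C > A

Key insight: Entropy is maximized by uniform distributions and minimized by concentrated distributions.

- Uniform distributions have maximum entropy log₂(5) = 2.3219 bits
- The more "peaked" or concentrated a distribution, the lower its entropy

Entropies:
  H(A) = 0.6638 bits
  H(B) = 2.3219 bits
  H(C) = 2.2090 bits

Ranking: B > C > A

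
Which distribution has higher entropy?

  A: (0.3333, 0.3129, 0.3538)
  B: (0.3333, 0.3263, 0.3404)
B

Both distributions are close to uniform, making this a harder comparison.

H(A) = 1.5831 bits
H(B) = 1.5847 bits

The distribution closer to uniform has higher entropy.
Answer: B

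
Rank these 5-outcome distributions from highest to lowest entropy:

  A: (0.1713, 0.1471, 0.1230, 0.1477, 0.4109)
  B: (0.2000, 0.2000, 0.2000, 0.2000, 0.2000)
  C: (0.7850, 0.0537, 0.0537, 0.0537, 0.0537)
B > A > C

Key insight: Entropy is maximized by uniform distributions and minimized by concentrated distributions.

- Uniform distributions have maximum entropy log₂(5) = 2.3219 bits
- The more "peaked" or concentrated a distribution, the lower its entropy

Entropies:
  H(A) = 2.1494 bits
  H(B) = 2.3219 bits
  H(C) = 1.1809 bits

Ranking: B > A > C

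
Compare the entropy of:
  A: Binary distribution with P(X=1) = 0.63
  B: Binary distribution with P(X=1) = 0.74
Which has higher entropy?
A

For binary distributions, entropy is maximized at p=0.5 and decreases as p moves toward 0 or 1.

H(A) = H(0.63) = 0.9507 bits
H(B) = H(0.74) = 0.8267 bits

Distribution A (p=0.63) is closer to uniform (p=0.5), so it has higher entropy.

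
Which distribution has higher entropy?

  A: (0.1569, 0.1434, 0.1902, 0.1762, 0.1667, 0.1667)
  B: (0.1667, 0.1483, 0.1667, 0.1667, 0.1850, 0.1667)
B

Both distributions are close to uniform, making this a harder comparison.

H(A) = 2.5794 bits
H(B) = 2.5820 bits

The distribution closer to uniform has higher entropy.
Answer: B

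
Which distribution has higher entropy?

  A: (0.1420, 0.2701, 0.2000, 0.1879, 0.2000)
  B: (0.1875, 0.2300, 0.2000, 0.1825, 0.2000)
B

Both distributions are close to uniform, making this a harder comparison.

H(A) = 2.2919 bits
H(B) = 2.3171 bits

The distribution closer to uniform has higher entropy.
Answer: B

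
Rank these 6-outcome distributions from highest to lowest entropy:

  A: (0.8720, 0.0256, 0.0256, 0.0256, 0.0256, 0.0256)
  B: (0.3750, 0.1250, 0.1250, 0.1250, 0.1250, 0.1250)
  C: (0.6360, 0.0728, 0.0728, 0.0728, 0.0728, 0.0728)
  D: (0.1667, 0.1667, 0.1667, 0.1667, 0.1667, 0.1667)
D > B > C > A

Key insight: Entropy is maximized by uniform distributions and minimized by concentrated distributions.

Entropies:
  H(A) = 0.8491 bits
  H(B) = 2.4056 bits
  H(C) = 1.7911 bits
  H(D) = 2.5850 bits

Ranking: D > B > C > A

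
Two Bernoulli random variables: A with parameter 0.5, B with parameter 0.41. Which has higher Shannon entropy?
A

For binary distributions, entropy is maximized at p=0.5 and decreases as p moves toward 0 or 1.

H(A) = H(0.5) = 1.0000 bits
H(B) = H(0.41) = 0.9765 bits

Distribution A (p=0.5) is closer to uniform (p=0.5), so it has higher entropy.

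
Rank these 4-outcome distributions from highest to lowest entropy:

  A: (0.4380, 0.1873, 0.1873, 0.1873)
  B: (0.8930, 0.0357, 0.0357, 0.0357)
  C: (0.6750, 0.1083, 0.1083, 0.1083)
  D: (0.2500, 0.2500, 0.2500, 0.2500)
D > A > C > B

Key insight: Entropy is maximized by uniform distributions and minimized by concentrated distributions.

Entropies:
  H(A) = 1.8796 bits
  H(B) = 0.6604 bits
  H(C) = 1.4248 bits
  H(D) = 2.0000 bits

Ranking: D > A > C > B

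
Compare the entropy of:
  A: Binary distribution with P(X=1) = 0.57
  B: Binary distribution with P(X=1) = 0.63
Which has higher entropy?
A

For binary distributions, entropy is maximized at p=0.5 and decreases as p moves toward 0 or 1.

H(A) = H(0.57) = 0.9858 bits
H(B) = H(0.63) = 0.9507 bits

Distribution A (p=0.57) is closer to uniform (p=0.5), so it has higher entropy.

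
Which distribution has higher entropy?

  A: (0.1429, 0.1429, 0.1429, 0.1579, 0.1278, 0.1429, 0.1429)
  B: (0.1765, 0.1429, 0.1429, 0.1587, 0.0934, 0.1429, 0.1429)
A

Both distributions are close to uniform, making this a harder comparison.

H(A) = 2.8051 bits
H(B) = 2.7868 bits

The distribution closer to uniform has higher entropy.
Answer: A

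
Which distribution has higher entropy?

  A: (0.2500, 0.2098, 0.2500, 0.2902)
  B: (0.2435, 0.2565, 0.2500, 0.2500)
B

Both distributions are close to uniform, making this a harder comparison.

H(A) = 1.9907 bits
H(B) = 1.9998 bits

The distribution closer to uniform has higher entropy.
Answer: B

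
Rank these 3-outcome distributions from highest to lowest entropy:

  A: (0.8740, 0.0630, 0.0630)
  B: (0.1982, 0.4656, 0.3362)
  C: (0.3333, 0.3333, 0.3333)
C > B > A

Key insight: Entropy is maximized by uniform distributions and minimized by concentrated distributions.

- Uniform distributions have maximum entropy log₂(3) = 1.5850 bits
- The more "peaked" or concentrated a distribution, the lower its entropy

Entropies:
  H(A) = 0.6724 bits
  H(B) = 1.5050 bits
  H(C) = 1.5850 bits

Ranking: C > B > A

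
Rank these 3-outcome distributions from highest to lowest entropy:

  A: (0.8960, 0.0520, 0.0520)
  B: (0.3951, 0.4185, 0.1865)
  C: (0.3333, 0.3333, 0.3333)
C > B > A

Key insight: Entropy is maximized by uniform distributions and minimized by concentrated distributions.

- Uniform distributions have maximum entropy log₂(3) = 1.5850 bits
- The more "peaked" or concentrated a distribution, the lower its entropy

Entropies:
  H(A) = 0.5855 bits
  H(B) = 1.5071 bits
  H(C) = 1.5850 bits

Ranking: C > B > A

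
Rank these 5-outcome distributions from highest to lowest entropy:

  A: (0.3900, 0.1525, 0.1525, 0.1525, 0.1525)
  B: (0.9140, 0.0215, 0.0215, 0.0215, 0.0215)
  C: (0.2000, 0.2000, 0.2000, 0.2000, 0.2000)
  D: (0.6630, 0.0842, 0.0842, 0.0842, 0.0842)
C > A > D > B

Key insight: Entropy is maximized by uniform distributions and minimized by concentrated distributions.

Entropies:
  H(A) = 2.1848 bits
  H(B) = 0.5950 bits
  H(C) = 2.3219 bits
  H(D) = 1.5959 bits

Ranking: C > A > D > B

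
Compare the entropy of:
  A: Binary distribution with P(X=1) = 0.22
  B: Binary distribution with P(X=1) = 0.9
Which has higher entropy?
A

For binary distributions, entropy is maximized at p=0.5 and decreases as p moves toward 0 or 1.

H(A) = H(0.22) = 0.7602 bits
H(B) = H(0.9) = 0.4690 bits

Distribution A (p=0.22) is closer to uniform (p=0.5), so it has higher entropy.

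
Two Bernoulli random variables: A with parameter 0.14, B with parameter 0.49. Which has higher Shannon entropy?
B

For binary distributions, entropy is maximized at p=0.5 and decreases as p moves toward 0 or 1.

H(A) = H(0.14) = 0.5842 bits
H(B) = H(0.49) = 0.9997 bits

Distribution B (p=0.49) is closer to uniform (p=0.5), so it has higher entropy.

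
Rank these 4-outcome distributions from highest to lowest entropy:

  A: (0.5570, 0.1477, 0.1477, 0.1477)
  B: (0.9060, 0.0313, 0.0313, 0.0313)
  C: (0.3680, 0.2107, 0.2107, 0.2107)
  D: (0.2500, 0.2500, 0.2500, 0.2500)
D > C > A > B

Key insight: Entropy is maximized by uniform distributions and minimized by concentrated distributions.

Entropies:
  H(A) = 1.6927 bits
  H(B) = 0.5987 bits
  H(C) = 1.9508 bits
  H(D) = 2.0000 bits

Ranking: D > C > A > B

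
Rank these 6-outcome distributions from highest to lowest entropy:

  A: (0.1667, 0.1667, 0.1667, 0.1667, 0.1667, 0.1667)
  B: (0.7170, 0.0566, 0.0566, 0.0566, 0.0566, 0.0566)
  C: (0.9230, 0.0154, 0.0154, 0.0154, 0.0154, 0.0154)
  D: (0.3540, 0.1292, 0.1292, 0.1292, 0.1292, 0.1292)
A > D > B > C

Key insight: Entropy is maximized by uniform distributions and minimized by concentrated distributions.

Entropies:
  H(A) = 2.5850 bits
  H(B) = 1.5166 bits
  H(C) = 0.5703 bits
  H(D) = 2.4376 bits

Ranking: A > D > B > C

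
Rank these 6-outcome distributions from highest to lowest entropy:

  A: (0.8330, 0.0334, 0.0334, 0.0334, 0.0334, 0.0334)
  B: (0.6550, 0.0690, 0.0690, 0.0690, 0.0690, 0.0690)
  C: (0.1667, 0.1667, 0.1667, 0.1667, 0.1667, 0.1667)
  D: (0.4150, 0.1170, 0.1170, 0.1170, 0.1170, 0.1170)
C > D > B > A

Key insight: Entropy is maximized by uniform distributions and minimized by concentrated distributions.

Entropies:
  H(A) = 1.0386 bits
  H(B) = 1.7306 bits
  H(C) = 2.5850 bits
  H(D) = 2.3374 bits

Ranking: C > D > B > A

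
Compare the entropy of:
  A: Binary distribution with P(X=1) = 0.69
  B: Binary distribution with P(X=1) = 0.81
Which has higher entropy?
A

For binary distributions, entropy is maximized at p=0.5 and decreases as p moves toward 0 or 1.

H(A) = H(0.69) = 0.8932 bits
H(B) = H(0.81) = 0.7015 bits

Distribution A (p=0.69) is closer to uniform (p=0.5), so it has higher entropy.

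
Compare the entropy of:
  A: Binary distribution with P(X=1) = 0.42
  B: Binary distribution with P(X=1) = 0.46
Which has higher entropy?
B

For binary distributions, entropy is maximized at p=0.5 and decreases as p moves toward 0 or 1.

H(A) = H(0.42) = 0.9815 bits
H(B) = H(0.46) = 0.9954 bits

Distribution B (p=0.46) is closer to uniform (p=0.5), so it has higher entropy.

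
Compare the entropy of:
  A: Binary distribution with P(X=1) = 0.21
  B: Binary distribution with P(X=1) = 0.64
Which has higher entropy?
B

For binary distributions, entropy is maximized at p=0.5 and decreases as p moves toward 0 or 1.

H(A) = H(0.21) = 0.7415 bits
H(B) = H(0.64) = 0.9427 bits

Distribution B (p=0.64) is closer to uniform (p=0.5), so it has higher entropy.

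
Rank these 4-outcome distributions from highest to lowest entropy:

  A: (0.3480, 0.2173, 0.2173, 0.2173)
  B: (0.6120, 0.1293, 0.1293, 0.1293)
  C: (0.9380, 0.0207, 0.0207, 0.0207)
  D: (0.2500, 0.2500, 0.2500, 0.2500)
D > A > B > C

Key insight: Entropy is maximized by uniform distributions and minimized by concentrated distributions.

Entropies:
  H(A) = 1.9657 bits
  H(B) = 1.5785 bits
  H(C) = 0.4336 bits
  H(D) = 2.0000 bits

Ranking: D > A > B > C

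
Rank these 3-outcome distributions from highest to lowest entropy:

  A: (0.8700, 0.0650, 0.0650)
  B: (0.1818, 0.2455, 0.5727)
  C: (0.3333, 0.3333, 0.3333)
C > B > A

Key insight: Entropy is maximized by uniform distributions and minimized by concentrated distributions.

- Uniform distributions have maximum entropy log₂(3) = 1.5850 bits
- The more "peaked" or concentrated a distribution, the lower its entropy

Entropies:
  H(A) = 0.6874 bits
  H(B) = 1.4051 bits
  H(C) = 1.5850 bits

Ranking: C > B > A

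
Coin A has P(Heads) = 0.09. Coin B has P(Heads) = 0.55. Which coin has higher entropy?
B

For binary distributions, entropy is maximized at p=0.5 and decreases as p moves toward 0 or 1.

H(A) = H(0.09) = 0.4365 bits
H(B) = H(0.55) = 0.9928 bits

Distribution B (p=0.55) is closer to uniform (p=0.5), so it has higher entropy.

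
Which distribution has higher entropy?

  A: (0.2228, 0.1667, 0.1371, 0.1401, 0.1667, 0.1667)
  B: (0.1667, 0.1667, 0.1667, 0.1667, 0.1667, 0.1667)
B

Both distributions are close to uniform, making this a harder comparison.

H(A) = 2.5654 bits
H(B) = 2.5850 bits

The distribution closer to uniform has higher entropy.
Answer: B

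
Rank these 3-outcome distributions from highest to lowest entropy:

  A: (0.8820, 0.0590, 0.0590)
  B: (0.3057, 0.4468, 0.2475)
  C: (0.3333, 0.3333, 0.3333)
C > B > A

Key insight: Entropy is maximized by uniform distributions and minimized by concentrated distributions.

- Uniform distributions have maximum entropy log₂(3) = 1.5850 bits
- The more "peaked" or concentrated a distribution, the lower its entropy

Entropies:
  H(A) = 0.6416 bits
  H(B) = 1.5406 bits
  H(C) = 1.5850 bits

Ranking: C > B > A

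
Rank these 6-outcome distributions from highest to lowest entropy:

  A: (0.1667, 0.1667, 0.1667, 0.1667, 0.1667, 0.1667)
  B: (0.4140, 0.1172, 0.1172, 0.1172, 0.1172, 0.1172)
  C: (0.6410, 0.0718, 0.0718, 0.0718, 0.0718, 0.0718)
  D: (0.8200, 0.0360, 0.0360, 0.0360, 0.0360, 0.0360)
A > B > C > D

Key insight: Entropy is maximized by uniform distributions and minimized by concentrated distributions.

Entropies:
  H(A) = 2.5850 bits
  H(B) = 2.3392 bits
  H(C) = 1.7754 bits
  H(D) = 1.0980 bits

Ranking: A > B > C > D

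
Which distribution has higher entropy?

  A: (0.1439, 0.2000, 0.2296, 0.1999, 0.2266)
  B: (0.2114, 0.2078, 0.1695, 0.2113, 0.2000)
B

Both distributions are close to uniform, making this a harder comparison.

H(A) = 2.3039 bits
H(B) = 2.3173 bits

The distribution closer to uniform has higher entropy.
Answer: B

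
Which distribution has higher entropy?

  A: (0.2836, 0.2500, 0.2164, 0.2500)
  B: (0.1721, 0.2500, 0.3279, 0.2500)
A

Both distributions are close to uniform, making this a harder comparison.

H(A) = 1.9935 bits
H(B) = 1.9644 bits

The distribution closer to uniform has higher entropy.
Answer: A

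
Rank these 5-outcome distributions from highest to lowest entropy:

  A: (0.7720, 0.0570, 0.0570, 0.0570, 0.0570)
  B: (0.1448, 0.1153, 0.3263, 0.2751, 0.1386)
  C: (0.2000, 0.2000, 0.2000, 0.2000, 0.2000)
C > B > A

Key insight: Entropy is maximized by uniform distributions and minimized by concentrated distributions.

- Uniform distributions have maximum entropy log₂(5) = 2.3219 bits
- The more "peaked" or concentrated a distribution, the lower its entropy

Entropies:
  H(A) = 1.2305 bits
  H(B) = 2.1975 bits
  H(C) = 2.3219 bits

Ranking: C > B > A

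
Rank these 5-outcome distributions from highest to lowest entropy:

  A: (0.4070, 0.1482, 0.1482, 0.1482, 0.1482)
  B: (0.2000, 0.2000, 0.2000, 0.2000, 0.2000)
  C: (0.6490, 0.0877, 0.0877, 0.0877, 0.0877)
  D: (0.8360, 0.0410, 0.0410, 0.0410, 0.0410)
B > A > C > D

Key insight: Entropy is maximized by uniform distributions and minimized by concentrated distributions.

Entropies:
  H(A) = 2.1609 bits
  H(B) = 2.3219 bits
  H(C) = 1.6370 bits
  H(D) = 0.9718 bits

Ranking: B > A > C > D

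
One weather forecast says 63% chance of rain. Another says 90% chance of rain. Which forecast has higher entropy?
63% forecast

Treat each forecast as a Bernoulli distribution. Binary entropy is maximized at p=0.5 and falls off symmetrically toward 0 or 1. The 63% forecast is closer to 50%, so it is more uncertain. H(63%) ≈ 0.951 bits, H(90%) ≈ 0.469 bits.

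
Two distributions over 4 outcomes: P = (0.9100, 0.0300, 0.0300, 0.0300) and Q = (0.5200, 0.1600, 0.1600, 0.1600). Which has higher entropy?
Q

P is highly concentrated on one outcome (91%), making it nearly deterministic. Q spreads its mass more evenly (max 52%). The more spread-out distribution has higher entropy: H(P) ≈ 0.579 bits, H(Q) ≈ 1.760 bits.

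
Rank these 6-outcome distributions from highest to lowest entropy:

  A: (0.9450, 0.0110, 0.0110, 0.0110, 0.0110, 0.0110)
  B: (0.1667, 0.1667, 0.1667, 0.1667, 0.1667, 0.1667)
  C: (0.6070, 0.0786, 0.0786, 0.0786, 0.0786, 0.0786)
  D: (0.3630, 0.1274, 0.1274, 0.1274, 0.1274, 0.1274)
B > D > C > A

Key insight: Entropy is maximized by uniform distributions and minimized by concentrated distributions.

Entropies:
  H(A) = 0.4350 bits
  H(B) = 2.5850 bits
  H(C) = 1.8792 bits
  H(D) = 2.4242 bits

Ranking: B > D > C > A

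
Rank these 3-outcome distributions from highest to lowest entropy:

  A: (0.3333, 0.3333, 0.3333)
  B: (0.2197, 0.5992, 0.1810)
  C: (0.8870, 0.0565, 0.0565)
A > B > C

Key insight: Entropy is maximized by uniform distributions and minimized by concentrated distributions.

- Uniform distributions have maximum entropy log₂(3) = 1.5850 bits
- The more "peaked" or concentrated a distribution, the lower its entropy

Entropies:
  H(A) = 1.5850 bits
  H(B) = 1.3694 bits
  H(C) = 0.6219 bits

Ranking: A > B > C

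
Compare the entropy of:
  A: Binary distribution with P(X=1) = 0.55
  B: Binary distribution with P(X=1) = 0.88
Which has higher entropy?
A

For binary distributions, entropy is maximized at p=0.5 and decreases as p moves toward 0 or 1.

H(A) = H(0.55) = 0.9928 bits
H(B) = H(0.88) = 0.5294 bits

Distribution A (p=0.55) is closer to uniform (p=0.5), so it has higher entropy.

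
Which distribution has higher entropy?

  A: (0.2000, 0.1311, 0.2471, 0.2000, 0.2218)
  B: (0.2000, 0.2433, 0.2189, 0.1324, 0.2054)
B

Both distributions are close to uniform, making this a harder comparison.

H(A) = 2.2933 bits
H(B) = 2.2955 bits

The distribution closer to uniform has higher entropy.
Answer: B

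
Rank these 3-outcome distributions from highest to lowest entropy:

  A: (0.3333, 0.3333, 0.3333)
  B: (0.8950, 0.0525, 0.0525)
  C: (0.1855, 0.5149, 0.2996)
A > C > B

Key insight: Entropy is maximized by uniform distributions and minimized by concentrated distributions.

- Uniform distributions have maximum entropy log₂(3) = 1.5850 bits
- The more "peaked" or concentrated a distribution, the lower its entropy

Entropies:
  H(A) = 1.5850 bits
  H(B) = 0.5896 bits
  H(C) = 1.4649 bits

Ranking: A > C > B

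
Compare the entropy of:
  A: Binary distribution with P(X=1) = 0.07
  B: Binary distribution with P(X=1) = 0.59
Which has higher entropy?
B

For binary distributions, entropy is maximized at p=0.5 and decreases as p moves toward 0 or 1.

H(A) = H(0.07) = 0.3659 bits
H(B) = H(0.59) = 0.9765 bits

Distribution B (p=0.59) is closer to uniform (p=0.5), so it has higher entropy.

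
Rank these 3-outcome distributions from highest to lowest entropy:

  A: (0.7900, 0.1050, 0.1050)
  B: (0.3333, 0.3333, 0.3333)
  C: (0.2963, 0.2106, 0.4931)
B > C > A

Key insight: Entropy is maximized by uniform distributions and minimized by concentrated distributions.

- Uniform distributions have maximum entropy log₂(3) = 1.5850 bits
- The more "peaked" or concentrated a distribution, the lower its entropy

Entropies:
  H(A) = 0.9515 bits
  H(B) = 1.5850 bits
  H(C) = 1.4963 bits

Ranking: B > C > A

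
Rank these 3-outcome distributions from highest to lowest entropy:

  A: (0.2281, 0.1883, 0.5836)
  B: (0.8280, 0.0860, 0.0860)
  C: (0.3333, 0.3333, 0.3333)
C > A > B

Key insight: Entropy is maximized by uniform distributions and minimized by concentrated distributions.

- Uniform distributions have maximum entropy log₂(3) = 1.5850 bits
- The more "peaked" or concentrated a distribution, the lower its entropy

Entropies:
  H(A) = 1.3933 bits
  H(B) = 0.8343 bits
  H(C) = 1.5850 bits

Ranking: C > A > B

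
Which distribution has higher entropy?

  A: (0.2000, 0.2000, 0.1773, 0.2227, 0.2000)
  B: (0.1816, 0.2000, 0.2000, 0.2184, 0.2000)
B

Both distributions are close to uniform, making this a harder comparison.

H(A) = 2.3182 bits
H(B) = 2.3195 bits

The distribution closer to uniform has higher entropy.
Answer: B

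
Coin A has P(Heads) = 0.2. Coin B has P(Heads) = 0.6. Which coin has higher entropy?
B

For binary distributions, entropy is maximized at p=0.5 and decreases as p moves toward 0 or 1.

H(A) = H(0.2) = 0.7219 bits
H(B) = H(0.6) = 0.9710 bits

Distribution B (p=0.6) is closer to uniform (p=0.5), so it has higher entropy.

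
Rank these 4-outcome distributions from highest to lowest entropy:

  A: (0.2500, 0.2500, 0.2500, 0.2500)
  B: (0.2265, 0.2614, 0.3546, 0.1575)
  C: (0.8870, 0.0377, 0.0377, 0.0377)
A > B > C

Key insight: Entropy is maximized by uniform distributions and minimized by concentrated distributions.

- Uniform distributions have maximum entropy log₂(4) = 2.0000 bits
- The more "peaked" or concentrated a distribution, the lower its entropy

Entropies:
  H(A) = 2.0000 bits
  H(B) = 1.9416 bits
  H(C) = 0.6880 bits

Ranking: A > B > C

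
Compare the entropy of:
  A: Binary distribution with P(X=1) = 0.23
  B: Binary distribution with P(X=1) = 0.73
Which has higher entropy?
B

For binary distributions, entropy is maximized at p=0.5 and decreases as p moves toward 0 or 1.

H(A) = H(0.23) = 0.7780 bits
H(B) = H(0.73) = 0.8415 bits

Distribution B (p=0.73) is closer to uniform (p=0.5), so it has higher entropy.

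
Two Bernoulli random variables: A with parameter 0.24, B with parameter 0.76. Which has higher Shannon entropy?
Equal

For binary distributions, entropy is maximized at p=0.5 and decreases as p moves toward 0 or 1.

H(A) = H(0.24) = 0.7950 bits
H(B) = H(0.76) = 0.7950 bits

Both distributions are equally far from uniform (|0.24-0.5| = |0.76-0.5|), so they have the same entropy.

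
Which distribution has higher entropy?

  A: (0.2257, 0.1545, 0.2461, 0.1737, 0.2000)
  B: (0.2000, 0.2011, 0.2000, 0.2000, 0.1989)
B

Both distributions are close to uniform, making this a harder comparison.

H(A) = 2.3018 bits
H(B) = 2.3219 bits

The distribution closer to uniform has higher entropy.
Answer: B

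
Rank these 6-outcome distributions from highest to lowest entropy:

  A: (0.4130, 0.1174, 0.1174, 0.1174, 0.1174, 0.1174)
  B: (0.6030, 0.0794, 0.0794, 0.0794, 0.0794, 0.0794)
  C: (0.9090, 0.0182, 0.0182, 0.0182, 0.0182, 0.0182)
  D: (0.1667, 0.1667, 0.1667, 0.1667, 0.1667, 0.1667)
D > A > B > C

Key insight: Entropy is maximized by uniform distributions and minimized by concentrated distributions.

Entropies:
  H(A) = 2.3410 bits
  H(B) = 1.8910 bits
  H(C) = 0.6511 bits
  H(D) = 2.5850 bits

Ranking: D > A > B > C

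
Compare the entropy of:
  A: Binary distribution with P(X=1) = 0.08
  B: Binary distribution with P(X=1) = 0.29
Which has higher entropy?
B

For binary distributions, entropy is maximized at p=0.5 and decreases as p moves toward 0 or 1.

H(A) = H(0.08) = 0.4022 bits
H(B) = H(0.29) = 0.8687 bits

Distribution B (p=0.29) is closer to uniform (p=0.5), so it has higher entropy.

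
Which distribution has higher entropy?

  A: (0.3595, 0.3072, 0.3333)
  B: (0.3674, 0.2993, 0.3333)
A

Both distributions are close to uniform, making this a harder comparison.

H(A) = 1.5820 bits
H(B) = 1.5799 bits

The distribution closer to uniform has higher entropy.
Answer: A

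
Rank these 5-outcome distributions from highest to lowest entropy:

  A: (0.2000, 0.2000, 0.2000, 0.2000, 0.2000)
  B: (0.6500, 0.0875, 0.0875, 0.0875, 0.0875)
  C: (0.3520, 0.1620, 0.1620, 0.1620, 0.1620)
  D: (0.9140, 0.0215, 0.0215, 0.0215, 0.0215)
A > C > B > D

Key insight: Entropy is maximized by uniform distributions and minimized by concentrated distributions.

Entropies:
  H(A) = 2.3219 bits
  H(B) = 1.6341 bits
  H(C) = 2.2318 bits
  H(D) = 0.5950 bits

Ranking: A > C > B > D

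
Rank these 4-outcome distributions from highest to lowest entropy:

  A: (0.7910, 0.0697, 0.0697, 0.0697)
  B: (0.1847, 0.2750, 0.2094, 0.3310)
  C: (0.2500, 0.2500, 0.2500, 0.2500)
C > B > A

Key insight: Entropy is maximized by uniform distributions and minimized by concentrated distributions.

- Uniform distributions have maximum entropy log₂(4) = 2.0000 bits
- The more "peaked" or concentrated a distribution, the lower its entropy

Entropies:
  H(A) = 1.0708 bits
  H(B) = 1.9625 bits
  H(C) = 2.0000 bits

Ranking: C > B > A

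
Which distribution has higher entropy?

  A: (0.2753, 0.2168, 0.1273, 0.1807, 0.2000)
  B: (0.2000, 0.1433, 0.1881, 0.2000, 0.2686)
B

Both distributions are close to uniform, making this a harder comparison.

H(A) = 2.2793 bits
H(B) = 2.2932 bits

The distribution closer to uniform has higher entropy.
Answer: B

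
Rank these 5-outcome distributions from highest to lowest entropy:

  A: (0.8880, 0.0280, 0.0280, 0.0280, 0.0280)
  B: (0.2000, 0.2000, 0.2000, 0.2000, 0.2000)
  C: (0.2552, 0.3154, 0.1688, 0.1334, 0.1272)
B > C > A

Key insight: Entropy is maximized by uniform distributions and minimized by concentrated distributions.

- Uniform distributions have maximum entropy log₂(5) = 2.3219 bits
- The more "peaked" or concentrated a distribution, the lower its entropy

Entropies:
  H(A) = 0.7299 bits
  H(B) = 2.3219 bits
  H(C) = 2.2272 bits

Ranking: B > C > A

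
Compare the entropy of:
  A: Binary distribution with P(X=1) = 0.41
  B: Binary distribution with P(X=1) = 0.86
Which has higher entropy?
A

For binary distributions, entropy is maximized at p=0.5 and decreases as p moves toward 0 or 1.

H(A) = H(0.41) = 0.9765 bits
H(B) = H(0.86) = 0.5842 bits

Distribution A (p=0.41) is closer to uniform (p=0.5), so it has higher entropy.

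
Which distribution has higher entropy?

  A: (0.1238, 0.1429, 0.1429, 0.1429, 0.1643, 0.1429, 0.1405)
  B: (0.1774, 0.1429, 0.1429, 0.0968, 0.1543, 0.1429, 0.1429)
A

Both distributions are close to uniform, making this a harder comparison.

H(A) = 2.8032 bits
H(B) = 2.7890 bits

The distribution closer to uniform has higher entropy.
Answer: A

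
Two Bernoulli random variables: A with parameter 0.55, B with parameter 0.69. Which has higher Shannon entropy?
A

For binary distributions, entropy is maximized at p=0.5 and decreases as p moves toward 0 or 1.

H(A) = H(0.55) = 0.9928 bits
H(B) = H(0.69) = 0.8932 bits

Distribution A (p=0.55) is closer to uniform (p=0.5), so it has higher entropy.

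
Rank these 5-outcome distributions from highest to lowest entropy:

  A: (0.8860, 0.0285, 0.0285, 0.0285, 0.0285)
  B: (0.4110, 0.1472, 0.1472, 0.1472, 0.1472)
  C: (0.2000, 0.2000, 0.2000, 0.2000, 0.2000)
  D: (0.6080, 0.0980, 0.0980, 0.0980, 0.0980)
C > B > D > A

Key insight: Entropy is maximized by uniform distributions and minimized by concentrated distributions.

Entropies:
  H(A) = 0.7399 bits
  H(B) = 2.1550 bits
  H(C) = 2.3219 bits
  H(D) = 1.7501 bits

Ranking: C > B > D > A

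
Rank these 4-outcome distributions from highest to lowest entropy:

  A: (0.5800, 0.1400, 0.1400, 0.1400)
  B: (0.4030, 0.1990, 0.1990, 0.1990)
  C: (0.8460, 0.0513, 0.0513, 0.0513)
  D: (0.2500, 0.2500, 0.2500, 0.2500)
D > B > A > C

Key insight: Entropy is maximized by uniform distributions and minimized by concentrated distributions.

Entropies:
  H(A) = 1.6471 bits
  H(B) = 1.9189 bits
  H(C) = 0.8638 bits
  H(D) = 2.0000 bits

Ranking: D > B > A > C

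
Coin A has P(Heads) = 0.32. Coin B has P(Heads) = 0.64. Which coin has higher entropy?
B

For binary distributions, entropy is maximized at p=0.5 and decreases as p moves toward 0 or 1.

H(A) = H(0.32) = 0.9044 bits
H(B) = H(0.64) = 0.9427 bits

Distribution B (p=0.64) is closer to uniform (p=0.5), so it has higher entropy.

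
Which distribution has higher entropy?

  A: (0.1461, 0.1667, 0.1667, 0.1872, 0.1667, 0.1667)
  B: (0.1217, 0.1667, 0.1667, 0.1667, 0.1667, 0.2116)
A

Both distributions are close to uniform, making this a harder comparison.

H(A) = 2.5813 bits
H(B) = 2.5673 bits

The distribution closer to uniform has higher entropy.
Answer: A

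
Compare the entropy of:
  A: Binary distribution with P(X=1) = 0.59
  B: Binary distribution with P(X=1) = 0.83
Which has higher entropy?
A

For binary distributions, entropy is maximized at p=0.5 and decreases as p moves toward 0 or 1.

H(A) = H(0.59) = 0.9765 bits
H(B) = H(0.83) = 0.6577 bits

Distribution A (p=0.59) is closer to uniform (p=0.5), so it has higher entropy.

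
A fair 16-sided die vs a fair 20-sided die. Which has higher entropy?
20-sided die

Both are uniform distributions; for uniform over n outcomes, H = log₂(n). H(16-sided) = log₂(16) = 4.000 bits and H(20-sided) = log₂(20) = 4.322 bits. More outcomes in a uniform distribution means higher entropy.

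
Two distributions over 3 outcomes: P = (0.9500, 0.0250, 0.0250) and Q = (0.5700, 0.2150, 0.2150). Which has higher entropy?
Q

P is highly concentrated on one outcome (95%), making it nearly deterministic. Q spreads its mass more evenly (max 57%). The more spread-out distribution has higher entropy: H(P) ≈ 0.336 bits, H(Q) ≈ 1.416 bits.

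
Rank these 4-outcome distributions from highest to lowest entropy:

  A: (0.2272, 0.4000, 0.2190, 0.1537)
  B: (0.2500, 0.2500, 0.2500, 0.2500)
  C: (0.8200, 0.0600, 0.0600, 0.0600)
B > A > C

Key insight: Entropy is maximized by uniform distributions and minimized by concentrated distributions.

- Uniform distributions have maximum entropy log₂(4) = 2.0000 bits
- The more "peaked" or concentrated a distribution, the lower its entropy

Entropies:
  H(A) = 1.9097 bits
  H(B) = 2.0000 bits
  H(C) = 0.9654 bits

Ranking: B > A > C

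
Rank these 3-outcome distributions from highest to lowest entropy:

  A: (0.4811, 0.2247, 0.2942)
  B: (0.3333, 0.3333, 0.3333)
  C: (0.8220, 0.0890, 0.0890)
B > A > C

Key insight: Entropy is maximized by uniform distributions and minimized by concentrated distributions.

- Uniform distributions have maximum entropy log₂(3) = 1.5850 bits
- The more "peaked" or concentrated a distribution, the lower its entropy

Entropies:
  H(A) = 1.5111 bits
  H(B) = 1.5850 bits
  H(C) = 0.8537 bits

Ranking: B > A > C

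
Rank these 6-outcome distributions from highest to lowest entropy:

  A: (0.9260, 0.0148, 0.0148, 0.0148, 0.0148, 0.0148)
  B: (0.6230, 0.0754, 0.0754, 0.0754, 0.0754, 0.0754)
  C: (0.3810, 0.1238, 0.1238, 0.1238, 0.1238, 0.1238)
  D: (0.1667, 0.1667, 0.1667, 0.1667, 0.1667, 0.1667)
D > C > B > A

Key insight: Entropy is maximized by uniform distributions and minimized by concentrated distributions.

Entropies:
  H(A) = 0.5525 bits
  H(B) = 1.8313 bits
  H(C) = 2.3960 bits
  H(D) = 2.5850 bits

Ranking: D > C > B > A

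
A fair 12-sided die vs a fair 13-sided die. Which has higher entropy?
13-sided die

Both are uniform distributions; for uniform over n outcomes, H = log₂(n). H(12-sided) = log₂(12) = 3.585 bits and H(13-sided) = log₂(13) = 3.700 bits. More outcomes in a uniform distribution means higher entropy.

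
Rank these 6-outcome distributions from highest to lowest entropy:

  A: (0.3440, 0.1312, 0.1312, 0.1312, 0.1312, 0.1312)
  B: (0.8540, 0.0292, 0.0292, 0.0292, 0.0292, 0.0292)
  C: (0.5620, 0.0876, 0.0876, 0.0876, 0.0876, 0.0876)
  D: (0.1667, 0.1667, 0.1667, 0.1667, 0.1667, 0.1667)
D > A > C > B

Key insight: Entropy is maximized by uniform distributions and minimized by concentrated distributions.

Entropies:
  H(A) = 2.4518 bits
  H(B) = 0.9387 bits
  H(C) = 2.0059 bits
  H(D) = 2.5850 bits

Ranking: D > A > C > B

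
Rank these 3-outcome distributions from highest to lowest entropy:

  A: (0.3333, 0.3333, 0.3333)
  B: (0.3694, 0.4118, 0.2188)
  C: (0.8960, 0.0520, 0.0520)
A > B > C

Key insight: Entropy is maximized by uniform distributions and minimized by concentrated distributions.

- Uniform distributions have maximum entropy log₂(3) = 1.5850 bits
- The more "peaked" or concentrated a distribution, the lower its entropy

Entropies:
  H(A) = 1.5850 bits
  H(B) = 1.5375 bits
  H(C) = 0.5855 bits

Ranking: A > B > C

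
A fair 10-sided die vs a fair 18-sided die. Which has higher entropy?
18-sided die

Both are uniform distributions; for uniform over n outcomes, H = log₂(n). H(10-sided) = log₂(10) = 3.322 bits and H(18-sided) = log₂(18) = 4.170 bits. More outcomes in a uniform distribution means higher entropy.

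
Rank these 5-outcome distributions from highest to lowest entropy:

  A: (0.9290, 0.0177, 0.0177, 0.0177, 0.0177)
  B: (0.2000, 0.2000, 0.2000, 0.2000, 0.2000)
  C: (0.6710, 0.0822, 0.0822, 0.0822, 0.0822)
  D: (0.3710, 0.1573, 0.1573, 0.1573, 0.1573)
B > D > C > A

Key insight: Entropy is maximized by uniform distributions and minimized by concentrated distributions.

Entropies:
  H(A) = 0.5116 bits
  H(B) = 2.3219 bits
  H(C) = 1.5719 bits
  H(D) = 2.2094 bits

Ranking: B > D > C > A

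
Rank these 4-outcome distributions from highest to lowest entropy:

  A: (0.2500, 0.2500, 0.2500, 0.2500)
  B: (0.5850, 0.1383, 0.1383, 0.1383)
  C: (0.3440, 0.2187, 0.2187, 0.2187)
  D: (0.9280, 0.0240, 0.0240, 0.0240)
A > C > B > D

Key insight: Entropy is maximized by uniform distributions and minimized by concentrated distributions.

Entropies:
  H(A) = 2.0000 bits
  H(B) = 1.6368 bits
  H(C) = 1.9683 bits
  H(D) = 0.4875 bits

Ranking: A > C > B > D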